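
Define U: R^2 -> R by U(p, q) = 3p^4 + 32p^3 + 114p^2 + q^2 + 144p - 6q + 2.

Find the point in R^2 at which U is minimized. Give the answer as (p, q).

(-1, 3)

U(p,q) separates as A(p) + B(q) + 2, so its minimum is min A + min B + 2.
A'(p) = 12(p + 1)(p + 3)(p + 4) vanishes at p ∈ {-4, -3, -1}; B'(q) = 2q - 6 vanishes at q ∈ {3}.
Local minima of A (where A''>0): A(-4)=-32, A(-1)=-59. Local minima of B: B(3)=-9.
So the global minimum of U is A(-1) + B(3) + 2 = -59 − 9 + 2 = -66, attained at (-1, 3).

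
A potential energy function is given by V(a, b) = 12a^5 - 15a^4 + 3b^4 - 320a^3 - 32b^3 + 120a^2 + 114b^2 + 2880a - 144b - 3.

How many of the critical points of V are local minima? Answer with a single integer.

4

V separates as a function of a plus a function of b, so ∇V=0 decouples.
∂V/∂a = 60(a - 4)(a - 2)(a + 2)(a + 3) = 0 at a ∈ {-3, -2, 2, 4}; ∂V/∂b = 12(b - 4)(b - 3)(b - 1) = 0 at b ∈ {1, 3, 4}.
The Hessian is diagonal: diag(V_aa, V_bb). Second derivatives: V_aa(-3)=-2100, V_aa(-2)=1440, V_aa(2)=-2400, V_aa(4)=5040; V_bb(1)=72, V_bb(3)=-24, V_bb(4)=36.
Local minima occur where both diagonal entries positive: (-2, 1), (-2, 4), (4, 1), (4, 4). Count: 4.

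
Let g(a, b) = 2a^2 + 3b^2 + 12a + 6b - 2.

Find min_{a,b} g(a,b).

-23

g(a,b) separates as P(a) + Q(b) − 2, so its minimum is min P + min Q − 2.
P'(a) = 4a + 12 vanishes at a ∈ {-3}; Q'(b) = 6b + 6 vanishes at b ∈ {-1}.
Local minima of P (where P''>0): P(-3)=-18. Local minima of Q: Q(-1)=-3.
So the global minimum of g is P(-3) + Q(-1) − 2 = -18 − 3 − 2 = -23, attained at (-3, -1).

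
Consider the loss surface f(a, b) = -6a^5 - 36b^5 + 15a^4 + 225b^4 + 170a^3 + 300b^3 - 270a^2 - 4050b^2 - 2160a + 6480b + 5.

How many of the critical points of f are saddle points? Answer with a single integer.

f separates as a function of a plus a function of b, so ∇f=0 decouples.
∂f/∂a = -30(a - 4)(a - 3)(a + 2)(a + 3) = 0 at a ∈ {-3, -2, 3, 4}; ∂f/∂b = -180(b - 4)(b - 3)(b - 1)(b + 3) = 0 at b ∈ {-3, 1, 3, 4}.
The Hessian is diagonal: diag(f_aa, f_bb). Second derivatives: f_aa(-3)=1260, f_aa(-2)=-900, f_aa(3)=900, f_aa(4)=-1260; f_bb(-3)=30240, f_bb(1)=-4320, f_bb(3)=2160, f_bb(4)=-3780.
Saddle points occur where the two diagonal entries have opposite signs: (-3, 1), (-3, 4), (-2, -3), (-2, 3), (3, 1), (3, 4), (4, -3), (4, 3). Count: 8.

8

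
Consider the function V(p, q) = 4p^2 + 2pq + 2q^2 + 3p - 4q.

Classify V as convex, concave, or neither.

V is quadratic, so its Hessian is the constant matrix H = [[8, 2], [2, 4]].
det(H) = 28, tr(H) = 12.
det(H) > 0 and tr(H) > 0, so H is positive definite everywhere: convex.

convex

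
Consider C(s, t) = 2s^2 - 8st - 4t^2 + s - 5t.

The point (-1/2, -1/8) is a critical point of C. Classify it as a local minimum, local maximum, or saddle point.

saddle point

The Hessian of C is constant: H = [[4, -8], [-8, -8]].
det(H) = 4·(-8) − (-8)² = -96.
Since det(H) < 0, H is indefinite and the critical point is a saddle point.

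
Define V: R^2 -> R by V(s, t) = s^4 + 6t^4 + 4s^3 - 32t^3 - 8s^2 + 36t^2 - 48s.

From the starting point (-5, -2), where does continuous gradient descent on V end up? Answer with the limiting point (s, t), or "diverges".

(-3, 0)

V is separable, so gradient descent decouples: s follows -∂V/∂s, t follows -∂V/∂t.
∂V/∂s = 4(s - 2)(s + 2)(s + 3); at s=-5 this is -168, so s increases.
∂V/∂t = 24t(t - 3)(t - 1); at t=-2 this is -720, so t increases.
s converges to its nearest critical value -3 (a local min of the s-part); t converges to 0. The iterate converges to (-3, 0).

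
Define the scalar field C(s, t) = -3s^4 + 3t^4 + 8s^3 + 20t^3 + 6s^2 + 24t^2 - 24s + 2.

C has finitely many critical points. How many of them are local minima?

C separates as a function of s plus a function of t, so ∇C=0 decouples.
∂C/∂s = -12(s - 2)(s - 1)(s + 1) = 0 at s ∈ {-1, 1, 2}; ∂C/∂t = 12t(t + 1)(t + 4) = 0 at t ∈ {-4, -1, 0}.
The Hessian is diagonal: diag(C_ss, C_tt). Second derivatives: C_ss(-1)=-72, C_ss(1)=24, C_ss(2)=-36; C_tt(-4)=144, C_tt(-1)=-36, C_tt(0)=48.
Local minima occur where both diagonal entries positive: (1, -4), (1, 0). Count: 2.

2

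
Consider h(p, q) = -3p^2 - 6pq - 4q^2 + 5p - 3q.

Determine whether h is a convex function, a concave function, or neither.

concave

h is quadratic, so its Hessian is the constant matrix H = [[-6, -6], [-6, -8]].
det(H) = 12, tr(H) = -14.
det(H) > 0 and tr(H) < 0, so H is negative definite everywhere: concave.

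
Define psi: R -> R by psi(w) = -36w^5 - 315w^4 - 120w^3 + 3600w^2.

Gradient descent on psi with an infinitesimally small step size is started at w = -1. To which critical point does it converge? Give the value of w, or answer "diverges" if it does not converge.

0

psi'(w) = -180w(w - 2)(w + 4)(w + 5), so psi'(-1) = -6480.
Gradient descent moves in the -psi' direction, i.e. w is increasing.
The nearest critical point in that direction is w = 0, where psi'' = 7200 > 0 (a local minimum). The iterate converges there.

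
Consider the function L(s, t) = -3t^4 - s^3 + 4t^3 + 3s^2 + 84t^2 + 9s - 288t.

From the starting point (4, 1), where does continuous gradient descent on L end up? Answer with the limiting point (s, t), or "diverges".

L is separable, so gradient descent decouples: s follows -∂L/∂s, t follows -∂L/∂t.
∂L/∂s = -3(s - 3)(s + 1); at s=4 this is -15, so s increases.
∂L/∂t = -12(t - 3)(t - 2)(t + 4); at t=1 this is -120, so t increases.
The s-coordinate has no critical point in that direction and runs off to infinity.

diverges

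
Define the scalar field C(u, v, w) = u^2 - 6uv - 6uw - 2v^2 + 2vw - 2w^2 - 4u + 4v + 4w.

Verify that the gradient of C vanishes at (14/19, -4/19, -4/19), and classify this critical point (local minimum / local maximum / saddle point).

∇C = (2u - 6v - 6w - 4, -6u - 4v + 2w + 4, -6u + 2v - 4w + 4); substituting (14/19, -4/19, -4/19) gives ∇C = (0, 0, 0), so (14/19, -4/19, -4/19) is indeed a critical point.
The Hessian is constant: H = [[2, -6, -6], [-6, -4, 2], [-6, 2, -4]].
Leading principal minors: Δ₁ = 2, Δ₂ = -44, Δ₃ = 456.
The minors fit neither the all-positive nor the alternating-sign pattern, so H is indefinite: a saddle point.

saddle point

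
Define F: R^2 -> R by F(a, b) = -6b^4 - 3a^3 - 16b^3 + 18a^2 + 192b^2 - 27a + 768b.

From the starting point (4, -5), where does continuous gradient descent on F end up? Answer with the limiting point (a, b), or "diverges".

F is separable, so gradient descent decouples: a follows -∂F/∂a, b follows -∂F/∂b.
∂F/∂a = -9(a - 3)(a - 1); at a=4 this is -27, so a increases.
∂F/∂b = -24(b - 4)(b + 2)(b + 4); at b=-5 this is 648, so b decreases.
The a-coordinate has no critical point in that direction and runs off to infinity.

diverges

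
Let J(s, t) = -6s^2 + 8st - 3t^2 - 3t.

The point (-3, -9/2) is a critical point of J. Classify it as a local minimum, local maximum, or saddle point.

The Hessian of J is constant: H = [[-12, 8], [8, -6]].
det(H) = (-12)·(-6) − 8² = 8.
det(H) > 0 and tr(H) = -18 < 0, so H is negative definite and the point is a local maximum.

local maximum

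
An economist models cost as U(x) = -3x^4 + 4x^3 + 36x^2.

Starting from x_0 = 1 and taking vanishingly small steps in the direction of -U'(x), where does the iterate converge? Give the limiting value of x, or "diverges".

0

U'(x) = -12x(x - 3)(x + 2), so U'(1) = 72.
Gradient descent moves in the -U' direction, i.e. x is decreasing.
The nearest critical point in that direction is x = 0, where U'' = 72 > 0 (a local minimum). The iterate converges there.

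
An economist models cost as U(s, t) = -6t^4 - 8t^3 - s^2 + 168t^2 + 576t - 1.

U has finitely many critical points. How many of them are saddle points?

1

U separates as a function of s plus a function of t, so ∇U=0 decouples.
∂U/∂s = -2s = 0 at s ∈ {0}; ∂U/∂t = -24(t - 4)(t + 2)(t + 3) = 0 at t ∈ {-3, -2, 4}.
The Hessian is diagonal: diag(U_ss, U_tt). Second derivatives: U_ss(0)=-2; U_tt(-3)=-168, U_tt(-2)=144, U_tt(4)=-1008.
Saddle points occur where the two diagonal entries have opposite signs: (0, -2). Count: 1.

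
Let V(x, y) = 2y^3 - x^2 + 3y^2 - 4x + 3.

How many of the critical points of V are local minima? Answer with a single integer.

V separates as a function of x plus a function of y, so ∇V=0 decouples.
∂V/∂x = -2(x + 2) = 0 at x ∈ {-2}; ∂V/∂y = 6y(y + 1) = 0 at y ∈ {-1, 0}.
The Hessian is diagonal: diag(V_xx, V_yy). Second derivatives: V_xx(-2)=-2; V_yy(-1)=-6, V_yy(0)=6.
Local minima occur where both diagonal entries positive: none. Count: 0.

0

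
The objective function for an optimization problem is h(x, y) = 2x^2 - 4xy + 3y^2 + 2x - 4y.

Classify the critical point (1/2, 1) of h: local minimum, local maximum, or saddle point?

The Hessian of h is constant: H = [[4, -4], [-4, 6]].
det(H) = 4·6 − (-4)² = 8.
det(H) > 0 and tr(H) = 10 > 0, so H is positive definite and the point is a local minimum.

local minimum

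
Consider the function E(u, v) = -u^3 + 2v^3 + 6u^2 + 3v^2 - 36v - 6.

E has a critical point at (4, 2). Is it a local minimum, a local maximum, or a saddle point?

saddle point

The mixed partial ∂²E/∂u∂v is 0, so the Hessian at any point is diag(E_uu, E_vv) = diag(6(-u + 2), 6(2v + 1)).
At (4, 2): H = diag(-12, 30).
The eigenvalues have opposite signs, so H is indefinite: a saddle point.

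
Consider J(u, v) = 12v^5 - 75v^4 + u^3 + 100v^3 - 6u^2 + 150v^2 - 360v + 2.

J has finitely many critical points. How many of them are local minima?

2

J separates as a function of u plus a function of v, so ∇J=0 decouples.
∂J/∂u = 3u(u - 4) = 0 at u ∈ {0, 4}; ∂J/∂v = 60(v - 3)(v - 2)(v - 1)(v + 1) = 0 at v ∈ {-1, 1, 2, 3}.
The Hessian is diagonal: diag(J_uu, J_vv). Second derivatives: J_uu(0)=-12, J_uu(4)=12; J_vv(-1)=-1440, J_vv(1)=240, J_vv(2)=-180, J_vv(3)=480.
Local minima occur where both diagonal entries positive: (4, 1), (4, 3). Count: 2.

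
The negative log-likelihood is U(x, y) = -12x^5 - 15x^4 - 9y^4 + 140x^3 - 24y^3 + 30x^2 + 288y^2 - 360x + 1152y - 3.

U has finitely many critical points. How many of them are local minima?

U separates as a function of x plus a function of y, so ∇U=0 decouples.
∂U/∂x = -60(x - 2)(x - 1)(x + 1)(x + 3) = 0 at x ∈ {-3, -1, 1, 2}; ∂U/∂y = -36(y - 4)(y + 2)(y + 4) = 0 at y ∈ {-4, -2, 4}.
The Hessian is diagonal: diag(U_xx, U_yy). Second derivatives: U_xx(-3)=2400, U_xx(-1)=-720, U_xx(1)=480, U_xx(2)=-900; U_yy(-4)=-576, U_yy(-2)=432, U_yy(4)=-1728.
Local minima occur where both diagonal entries positive: (-3, -2), (1, -2). Count: 2.

2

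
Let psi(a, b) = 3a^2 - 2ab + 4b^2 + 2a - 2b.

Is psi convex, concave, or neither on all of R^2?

psi is quadratic, so its Hessian is the constant matrix H = [[6, -2], [-2, 8]].
det(H) = 44, tr(H) = 14.
det(H) > 0 and tr(H) > 0, so H is positive definite everywhere: convex.

convex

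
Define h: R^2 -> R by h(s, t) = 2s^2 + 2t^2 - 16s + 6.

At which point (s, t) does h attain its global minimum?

(4, 0)

h(s,t) separates as P(s) + Q(t) + 6, so its minimum is min P + min Q + 6.
P'(s) = 4s - 16 vanishes at s ∈ {4}; Q'(t) = 4t vanishes at t ∈ {0}.
Local minima of P (where P''>0): P(4)=-32. Local minima of Q: Q(0)=0.
So the global minimum of h is P(4) + Q(0) + 6 = -32 + 0 + 6 = -26, attained at (4, 0).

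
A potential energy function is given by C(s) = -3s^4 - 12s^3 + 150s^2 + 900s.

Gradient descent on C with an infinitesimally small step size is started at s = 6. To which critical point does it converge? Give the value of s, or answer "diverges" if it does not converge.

diverges

C'(s) = -12(s - 5)(s + 3)(s + 5), so C'(6) = -1188.
Gradient descent moves in the -C' direction, i.e. s is increasing.
There is no critical point above s=6, and C' keeps the same sign, so the iterate runs off to +∞.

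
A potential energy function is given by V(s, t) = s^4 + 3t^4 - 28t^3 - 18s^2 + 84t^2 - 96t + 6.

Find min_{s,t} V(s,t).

-139

V(s,t) separates as P(s) + Q(t) + 6, so its minimum is min P + min Q + 6.
P'(s) = 4s(s - 3)(s + 3) vanishes at s ∈ {-3, 0, 3}; Q'(t) = 12(t - 4)(t - 2)(t - 1) vanishes at t ∈ {1, 2, 4}.
Local minima of P (where P''>0): P(-3)=-81, P(3)=-81. Local minima of Q: Q(1)=-37, Q(4)=-64.
So the global minimum of V is P(-3) + Q(4) + 6 = -81 − 64 + 6 = -139, attained at (-3, 4).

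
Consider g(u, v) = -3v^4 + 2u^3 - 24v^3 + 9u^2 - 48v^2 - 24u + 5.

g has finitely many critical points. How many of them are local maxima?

g separates as a function of u plus a function of v, so ∇g=0 decouples.
∂g/∂u = 6(u - 1)(u + 4) = 0 at u ∈ {-4, 1}; ∂g/∂v = -12v(v + 2)(v + 4) = 0 at v ∈ {-4, -2, 0}.
The Hessian is diagonal: diag(g_uu, g_vv). Second derivatives: g_uu(-4)=-30, g_uu(1)=30; g_vv(-4)=-96, g_vv(-2)=48, g_vv(0)=-96.
Local maxima occur where both diagonal entries negative: (-4, -4), (-4, 0). Count: 2.

2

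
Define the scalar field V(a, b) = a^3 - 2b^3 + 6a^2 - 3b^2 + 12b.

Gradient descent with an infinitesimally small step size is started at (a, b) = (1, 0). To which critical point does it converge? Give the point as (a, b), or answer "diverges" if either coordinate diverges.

V is separable, so gradient descent decouples: a follows -∂V/∂a, b follows -∂V/∂b.
∂V/∂a = 3a(a + 4); at a=1 this is 15, so a decreases.
∂V/∂b = -6(b - 1)(b + 2); at b=0 this is 12, so b decreases.
a converges to its nearest critical value 0 (a local min of the a-part); b converges to -2. The iterate converges to (0, -2).

(0, -2)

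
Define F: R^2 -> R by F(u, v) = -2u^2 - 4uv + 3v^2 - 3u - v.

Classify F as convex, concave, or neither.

F is quadratic, so its Hessian is the constant matrix H = [[-4, -4], [-4, 6]].
det(H) = -40, tr(H) = 2.
det(H) < 0, so H is indefinite: neither convex nor concave.

neither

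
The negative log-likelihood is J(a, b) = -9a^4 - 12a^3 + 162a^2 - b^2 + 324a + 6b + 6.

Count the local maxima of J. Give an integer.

J separates as a function of a plus a function of b, so ∇J=0 decouples.
∂J/∂a = -36(a - 3)(a + 1)(a + 3) = 0 at a ∈ {-3, -1, 3}; ∂J/∂b = -2(b - 3) = 0 at b ∈ {3}.
The Hessian is diagonal: diag(J_aa, J_bb). Second derivatives: J_aa(-3)=-432, J_aa(-1)=288, J_aa(3)=-864; J_bb(3)=-2.
Local maxima occur where both diagonal entries negative: (-3, 3), (3, 3). Count: 2.

2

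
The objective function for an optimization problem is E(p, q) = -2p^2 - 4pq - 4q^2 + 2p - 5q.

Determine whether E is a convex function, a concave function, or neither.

concave

E is quadratic, so its Hessian is the constant matrix H = [[-4, -4], [-4, -8]].
det(H) = 16, tr(H) = -12.
det(H) > 0 and tr(H) < 0, so H is negative definite everywhere: concave.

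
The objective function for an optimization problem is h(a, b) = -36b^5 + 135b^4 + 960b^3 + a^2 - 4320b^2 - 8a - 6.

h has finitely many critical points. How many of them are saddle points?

h separates as a function of a plus a function of b, so ∇h=0 decouples.
∂h/∂a = 2(a - 4) = 0 at a ∈ {4}; ∂h/∂b = -180b(b - 4)(b - 3)(b + 4) = 0 at b ∈ {-4, 0, 3, 4}.
The Hessian is diagonal: diag(h_aa, h_bb). Second derivatives: h_aa(4)=2; h_bb(-4)=40320, h_bb(0)=-8640, h_bb(3)=3780, h_bb(4)=-5760.
Saddle points occur where the two diagonal entries have opposite signs: (4, 0), (4, 4). Count: 2.

2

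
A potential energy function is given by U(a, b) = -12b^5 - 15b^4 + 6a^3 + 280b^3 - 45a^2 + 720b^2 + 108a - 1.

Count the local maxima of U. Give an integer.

2

U separates as a function of a plus a function of b, so ∇U=0 decouples.
∂U/∂a = 18(a - 3)(a - 2) = 0 at a ∈ {2, 3}; ∂U/∂b = -60b(b - 4)(b + 2)(b + 3) = 0 at b ∈ {-3, -2, 0, 4}.
The Hessian is diagonal: diag(U_aa, U_bb). Second derivatives: U_aa(2)=-18, U_aa(3)=18; U_bb(-3)=1260, U_bb(-2)=-720, U_bb(0)=1440, U_bb(4)=-10080.
Local maxima occur where both diagonal entries negative: (2, -2), (2, 4). Count: 2.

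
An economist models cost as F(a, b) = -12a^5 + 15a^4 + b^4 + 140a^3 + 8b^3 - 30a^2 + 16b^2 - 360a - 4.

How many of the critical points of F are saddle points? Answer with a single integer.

6

F separates as a function of a plus a function of b, so ∇F=0 decouples.
∂F/∂a = -60(a - 3)(a - 1)(a + 1)(a + 2) = 0 at a ∈ {-2, -1, 1, 3}; ∂F/∂b = 4b(b + 2)(b + 4) = 0 at b ∈ {-4, -2, 0}.
The Hessian is diagonal: diag(F_aa, F_bb). Second derivatives: F_aa(-2)=900, F_aa(-1)=-480, F_aa(1)=720, F_aa(3)=-2400; F_bb(-4)=32, F_bb(-2)=-16, F_bb(0)=32.
Saddle points occur where the two diagonal entries have opposite signs: (-2, -2), (-1, -4), (-1, 0), (1, -2), (3, -4), (3, 0). Count: 6.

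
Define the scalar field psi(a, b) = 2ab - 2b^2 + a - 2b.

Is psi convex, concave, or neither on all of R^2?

psi is quadratic, so its Hessian is the constant matrix H = [[0, 2], [2, -4]].
det(H) = -4, tr(H) = -4.
det(H) < 0, so H is indefinite: neither convex nor concave.

neither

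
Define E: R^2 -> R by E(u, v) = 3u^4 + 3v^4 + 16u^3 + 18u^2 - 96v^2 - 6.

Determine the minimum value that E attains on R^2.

E(u,v) separates as P(u) + Q(v) − 6, so its minimum is min P + min Q − 6.
P'(u) = 12u(u + 1)(u + 3) vanishes at u ∈ {-3, -1, 0}; Q'(v) = 12v(v - 4)(v + 4) vanishes at v ∈ {-4, 0, 4}.
Local minima of P (where P''>0): P(-3)=-27, P(0)=0. Local minima of Q: Q(-4)=-768, Q(4)=-768.
So the global minimum of E is P(-3) + Q(-4) − 6 = -27 − 768 − 6 = -801, attained at (-3, -4).

-801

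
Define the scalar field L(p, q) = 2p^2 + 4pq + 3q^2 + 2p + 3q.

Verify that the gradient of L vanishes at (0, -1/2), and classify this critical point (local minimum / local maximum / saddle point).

local minimum

∇L = (4p + 4q + 2, 4p + 6q + 3); substituting (0, -1/2) gives ∇L = (0, 0), so (0, -1/2) is indeed a critical point.
The Hessian of L is constant: H = [[4, 4], [4, 6]].
det(H) = 4·6 − 4² = 8.
det(H) > 0 and tr(H) = 10 > 0, so H is positive definite and the point is a local minimum.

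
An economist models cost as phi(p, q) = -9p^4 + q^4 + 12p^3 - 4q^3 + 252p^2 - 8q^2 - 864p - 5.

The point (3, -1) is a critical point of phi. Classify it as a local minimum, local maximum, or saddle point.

saddle point

The mixed partial ∂²phi/∂p∂q is 0, so the Hessian at any point is diag(phi_pp, phi_qq) = diag(36(-3p^2 + 2p + 14), 4(3q^2 - 6q - 4)).
At (3, -1): H = diag(-252, 20).
The eigenvalues have opposite signs, so H is indefinite: a saddle point.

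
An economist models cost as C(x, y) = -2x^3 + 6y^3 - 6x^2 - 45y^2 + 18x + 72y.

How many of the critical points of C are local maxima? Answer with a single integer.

1

C separates as a function of x plus a function of y, so ∇C=0 decouples.
∂C/∂x = -6(x - 1)(x + 3) = 0 at x ∈ {-3, 1}; ∂C/∂y = 18(y - 4)(y - 1) = 0 at y ∈ {1, 4}.
The Hessian is diagonal: diag(C_xx, C_yy). Second derivatives: C_xx(-3)=24, C_xx(1)=-24; C_yy(1)=-54, C_yy(4)=54.
Local maxima occur where both diagonal entries negative: (1, 1). Count: 1.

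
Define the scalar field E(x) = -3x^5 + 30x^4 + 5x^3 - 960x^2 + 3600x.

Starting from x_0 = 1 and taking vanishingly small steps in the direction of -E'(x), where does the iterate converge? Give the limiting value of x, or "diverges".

-4

E'(x) = -15(x - 5)(x - 4)(x - 3)(x + 4), so E'(1) = 1800.
Gradient descent moves in the -E' direction, i.e. x is decreasing.
The nearest critical point in that direction is x = -4, where E'' = 7560 > 0 (a local minimum). The iterate converges there.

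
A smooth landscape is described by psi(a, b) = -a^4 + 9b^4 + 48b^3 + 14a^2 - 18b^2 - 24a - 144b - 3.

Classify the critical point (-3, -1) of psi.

The mixed partial ∂²psi/∂a∂b is 0, so the Hessian at any point is diag(psi_aa, psi_bb) = diag(4(-3a^2 + 7), 36(3b^2 + 8b - 1)).
At (-3, -1): H = diag(-80, -216).
Both eigenvalues are negative, so H is negative definite: a local maximum.

local maximum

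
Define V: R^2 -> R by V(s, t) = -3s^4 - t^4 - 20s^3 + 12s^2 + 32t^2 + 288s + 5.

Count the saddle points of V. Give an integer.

V separates as a function of s plus a function of t, so ∇V=0 decouples.
∂V/∂s = -12(s - 2)(s + 3)(s + 4) = 0 at s ∈ {-4, -3, 2}; ∂V/∂t = -4t(t - 4)(t + 4) = 0 at t ∈ {-4, 0, 4}.
The Hessian is diagonal: diag(V_ss, V_tt). Second derivatives: V_ss(-4)=-72, V_ss(-3)=60, V_ss(2)=-360; V_tt(-4)=-128, V_tt(0)=64, V_tt(4)=-128.
Saddle points occur where the two diagonal entries have opposite signs: (-4, 0), (-3, -4), (-3, 4), (2, 0). Count: 4.

4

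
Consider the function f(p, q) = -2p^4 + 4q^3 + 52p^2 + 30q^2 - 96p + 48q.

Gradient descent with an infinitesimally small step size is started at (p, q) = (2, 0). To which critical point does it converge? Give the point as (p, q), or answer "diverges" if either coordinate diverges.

f is separable, so gradient descent decouples: p follows -∂f/∂p, q follows -∂f/∂q.
∂f/∂p = -8(p - 3)(p - 1)(p + 4); at p=2 this is 48, so p decreases.
∂f/∂q = 12(q + 1)(q + 4); at q=0 this is 48, so q decreases.
p converges to its nearest critical value 1 (a local min of the p-part); q converges to -1. The iterate converges to (1, -1).

(1, -1)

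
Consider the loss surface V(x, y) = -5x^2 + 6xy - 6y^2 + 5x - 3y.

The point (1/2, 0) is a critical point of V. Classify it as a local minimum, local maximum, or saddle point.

local maximum

The Hessian of V is constant: H = [[-10, 6], [6, -12]].
det(H) = (-10)·(-12) − 6² = 84.
det(H) > 0 and tr(H) = -22 < 0, so H is negative definite and the point is a local maximum.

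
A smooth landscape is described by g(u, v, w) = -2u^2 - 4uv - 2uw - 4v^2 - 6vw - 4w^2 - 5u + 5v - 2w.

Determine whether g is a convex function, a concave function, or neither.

concave

g is quadratic, so its Hessian is the constant matrix H = [[-4, -4, -2], [-4, -8, -6], [-2, -6, -8]].
Leading principal minors: -4, 16, -48.
Signs alternate −, +, − ⇒ H ≺ 0 ⇒ concave.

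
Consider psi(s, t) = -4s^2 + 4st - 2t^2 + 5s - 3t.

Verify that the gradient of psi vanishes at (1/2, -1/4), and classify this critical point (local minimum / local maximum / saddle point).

local maximum

∇psi = (-8s + 4t + 5, 4s - 4t - 3); substituting (1/2, -1/4) gives ∇psi = (0, 0), so (1/2, -1/4) is indeed a critical point.
The Hessian of psi is constant: H = [[-8, 4], [4, -4]].
det(H) = (-8)·(-4) − 4² = 16.
det(H) > 0 and tr(H) = -12 < 0, so H is negative definite and the point is a local maximum.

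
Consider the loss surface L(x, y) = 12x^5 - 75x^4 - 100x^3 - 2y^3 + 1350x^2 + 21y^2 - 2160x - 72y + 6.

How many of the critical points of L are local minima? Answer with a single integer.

L separates as a function of x plus a function of y, so ∇L=0 decouples.
∂L/∂x = 60(x - 4)(x - 3)(x - 1)(x + 3) = 0 at x ∈ {-3, 1, 3, 4}; ∂L/∂y = -6(y - 4)(y - 3) = 0 at y ∈ {3, 4}.
The Hessian is diagonal: diag(L_xx, L_yy). Second derivatives: L_xx(-3)=-10080, L_xx(1)=1440, L_xx(3)=-720, L_xx(4)=1260; L_yy(3)=6, L_yy(4)=-6.
Local minima occur where both diagonal entries positive: (1, 3), (4, 3). Count: 2.

2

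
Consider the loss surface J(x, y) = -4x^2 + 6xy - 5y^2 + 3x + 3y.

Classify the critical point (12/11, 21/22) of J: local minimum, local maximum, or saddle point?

local maximum

The Hessian of J is constant: H = [[-8, 6], [6, -10]].
det(H) = (-8)·(-10) − 6² = 44.
det(H) > 0 and tr(H) = -18 < 0, so H is negative definite and the point is a local maximum.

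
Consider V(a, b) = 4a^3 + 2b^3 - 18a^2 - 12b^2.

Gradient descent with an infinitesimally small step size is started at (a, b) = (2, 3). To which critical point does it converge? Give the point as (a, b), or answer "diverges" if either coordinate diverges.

V is separable, so gradient descent decouples: a follows -∂V/∂a, b follows -∂V/∂b.
∂V/∂a = 12a(a - 3); at a=2 this is -24, so a increases.
∂V/∂b = 6b(b - 4); at b=3 this is -18, so b increases.
a converges to its nearest critical value 3 (a local min of the a-part); b converges to 4. The iterate converges to (3, 4).

(3, 4)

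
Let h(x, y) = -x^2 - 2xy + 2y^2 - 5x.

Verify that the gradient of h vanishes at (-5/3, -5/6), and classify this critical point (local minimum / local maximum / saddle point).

∇h = (-2x - 2y - 5, -2x + 4y); substituting (-5/3, -5/6) gives ∇h = (0, 0), so (-5/3, -5/6) is indeed a critical point.
The Hessian of h is constant: H = [[-2, -2], [-2, 4]].
det(H) = (-2)·4 − (-2)² = -12.
Since det(H) < 0, H is indefinite and the critical point is a saddle point.

saddle point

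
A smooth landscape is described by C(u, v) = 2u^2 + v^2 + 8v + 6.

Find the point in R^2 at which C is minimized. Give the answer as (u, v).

(0, -4)

C(u,v) separates as P(u) + Q(v) + 6, so its minimum is min P + min Q + 6.
P'(u) = 4u vanishes at u ∈ {0}; Q'(v) = 2v + 8 vanishes at v ∈ {-4}.
Local minima of P (where P''>0): P(0)=0. Local minima of Q: Q(-4)=-16.
So the global minimum of C is P(0) + Q(-4) + 6 = 0 − 16 + 6 = -10, attained at (0, -4).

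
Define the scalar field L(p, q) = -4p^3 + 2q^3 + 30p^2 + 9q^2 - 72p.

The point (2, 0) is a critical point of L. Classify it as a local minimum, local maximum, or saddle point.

The mixed partial ∂²L/∂p∂q is 0, so the Hessian at any point is diag(L_pp, L_qq) = diag(12(-2p + 5), 6(2q + 3)).
At (2, 0): H = diag(12, 18).
Both eigenvalues are positive, so H is positive definite: a local minimum.

local minimum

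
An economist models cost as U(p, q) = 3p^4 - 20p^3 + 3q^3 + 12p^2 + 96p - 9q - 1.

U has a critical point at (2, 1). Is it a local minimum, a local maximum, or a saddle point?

saddle point

The mixed partial ∂²U/∂p∂q is 0, so the Hessian at any point is diag(U_pp, U_qq) = diag(12(3p^2 - 10p + 2), 18q).
At (2, 1): H = diag(-72, 18).
The eigenvalues have opposite signs, so H is indefinite: a saddle point.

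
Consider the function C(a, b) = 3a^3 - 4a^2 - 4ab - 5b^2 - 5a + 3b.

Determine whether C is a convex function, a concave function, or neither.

The term 3a^3 is cubic, so the Hessian is not constant.
∂²C/∂a² = 18a - 8, which takes both signs as a varies (negative for sufficiently negative a). A diagonal entry of the Hessian changing sign means the Hessian is neither positive- nor negative-semidefinite on all of R^2.

neither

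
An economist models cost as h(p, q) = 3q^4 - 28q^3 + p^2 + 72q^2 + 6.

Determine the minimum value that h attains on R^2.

h(p,q) separates as A(p) + B(q) + 6, so its minimum is min A + min B + 6.
A'(p) = 2p vanishes at p ∈ {0}; B'(q) = 12q(q - 4)(q - 3) vanishes at q ∈ {0, 3, 4}.
Local minima of A (where A''>0): A(0)=0. Local minima of B: B(0)=0, B(4)=128.
So the global minimum of h is A(0) + B(0) + 6 = 0 + 0 + 6 = 6, attained at (0, 0).

6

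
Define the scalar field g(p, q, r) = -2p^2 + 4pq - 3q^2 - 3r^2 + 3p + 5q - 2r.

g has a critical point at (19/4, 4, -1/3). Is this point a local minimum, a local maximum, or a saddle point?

local maximum

The Hessian is constant: H = [[-4, 4, 0], [4, -6, 0], [0, 0, -6]].
Leading principal minors: Δ₁ = -4, Δ₂ = 8, Δ₃ = -48.
The minors alternate sign starting negative (−, +, −), so H is negative definite: a local maximum.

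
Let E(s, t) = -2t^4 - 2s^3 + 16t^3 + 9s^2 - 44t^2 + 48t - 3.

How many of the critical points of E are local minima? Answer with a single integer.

1

E separates as a function of s plus a function of t, so ∇E=0 decouples.
∂E/∂s = -6s(s - 3) = 0 at s ∈ {0, 3}; ∂E/∂t = -8(t - 3)(t - 2)(t - 1) = 0 at t ∈ {1, 2, 3}.
The Hessian is diagonal: diag(E_ss, E_tt). Second derivatives: E_ss(0)=18, E_ss(3)=-18; E_tt(1)=-16, E_tt(2)=8, E_tt(3)=-16.
Local minima occur where both diagonal entries positive: (0, 2). Count: 1.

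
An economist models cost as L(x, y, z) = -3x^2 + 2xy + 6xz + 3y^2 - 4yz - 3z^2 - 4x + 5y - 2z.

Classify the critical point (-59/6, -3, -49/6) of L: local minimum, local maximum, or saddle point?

saddle point

The Hessian is constant: H = [[-6, 2, 6], [2, 6, -4], [6, -4, -6]].
Leading principal minors: Δ₁ = -6, Δ₂ = -40, Δ₃ = 24.
The minors fit neither the all-positive nor the alternating-sign pattern, so H is indefinite: a saddle point.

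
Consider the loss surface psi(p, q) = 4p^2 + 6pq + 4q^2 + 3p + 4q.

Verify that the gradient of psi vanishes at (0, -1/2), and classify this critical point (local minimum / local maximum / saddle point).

local minimum

∇psi = (8p + 6q + 3, 6p + 8q + 4); substituting (0, -1/2) gives ∇psi = (0, 0), so (0, -1/2) is indeed a critical point.
The Hessian of psi is constant: H = [[8, 6], [6, 8]].
det(H) = 8·8 − 6² = 28.
det(H) > 0 and tr(H) = 16 > 0, so H is positive definite and the point is a local minimum.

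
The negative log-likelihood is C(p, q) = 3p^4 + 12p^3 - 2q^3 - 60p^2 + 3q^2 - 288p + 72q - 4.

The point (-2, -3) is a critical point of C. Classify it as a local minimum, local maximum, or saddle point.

saddle point

The mixed partial ∂²C/∂p∂q is 0, so the Hessian at any point is diag(C_pp, C_qq) = diag(12(3p^2 + 6p - 10), 6(-2q + 1)).
At (-2, -3): H = diag(-120, 42).
The eigenvalues have opposite signs, so H is indefinite: a saddle point.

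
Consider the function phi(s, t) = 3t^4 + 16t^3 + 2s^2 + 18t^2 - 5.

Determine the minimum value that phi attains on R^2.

phi(s,t) separates as P(s) + Q(t) − 5, so its minimum is min P + min Q − 5.
P'(s) = 4s vanishes at s ∈ {0}; Q'(t) = 12t(t + 1)(t + 3) vanishes at t ∈ {-3, -1, 0}.
Local minima of P (where P''>0): P(0)=0. Local minima of Q: Q(-3)=-27, Q(0)=0.
So the global minimum of phi is P(0) + Q(-3) − 5 = 0 − 27 − 5 = -32, attained at (0, -3).

-32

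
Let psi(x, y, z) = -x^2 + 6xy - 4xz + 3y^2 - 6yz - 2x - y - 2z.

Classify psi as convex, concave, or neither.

psi is quadratic, so its Hessian is the constant matrix H = [[-2, 6, -4], [6, 6, -6], [-4, -6, 0]].
Leading principal minors: -2, -48, 264.
Neither pattern holds ⇒ H is indefinite ⇒ neither convex nor concave.

neither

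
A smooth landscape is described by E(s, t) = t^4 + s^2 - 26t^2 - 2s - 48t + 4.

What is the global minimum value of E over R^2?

E(s,t) separates as P(s) + Q(t) + 4, so its minimum is min P + min Q + 4.
P'(s) = 2s - 2 vanishes at s ∈ {1}; Q'(t) = 4(t - 4)(t + 1)(t + 3) vanishes at t ∈ {-3, -1, 4}.
Local minima of P (where P''>0): P(1)=-1. Local minima of Q: Q(-3)=-9, Q(4)=-352.
So the global minimum of E is P(1) + Q(4) + 4 = -1 − 352 + 4 = -349, attained at (1, 4).

-349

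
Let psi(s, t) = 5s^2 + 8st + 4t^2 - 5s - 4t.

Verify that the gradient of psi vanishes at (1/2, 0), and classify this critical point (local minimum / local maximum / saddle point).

local minimum

∇psi = (10s + 8t - 5, 8s + 8t - 4); substituting (1/2, 0) gives ∇psi = (0, 0), so (1/2, 0) is indeed a critical point.
The Hessian of psi is constant: H = [[10, 8], [8, 8]].
det(H) = 10·8 − 8² = 16.
det(H) > 0 and tr(H) = 18 > 0, so H is positive definite and the point is a local minimum.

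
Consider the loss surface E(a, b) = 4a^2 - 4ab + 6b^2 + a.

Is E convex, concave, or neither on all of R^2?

convex

E is quadratic, so its Hessian is the constant matrix H = [[8, -4], [-4, 12]].
det(H) = 80, tr(H) = 20.
det(H) > 0 and tr(H) > 0, so H is positive definite everywhere: convex.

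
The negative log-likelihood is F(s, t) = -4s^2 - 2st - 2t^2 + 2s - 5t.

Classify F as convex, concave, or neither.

F is quadratic, so its Hessian is the constant matrix H = [[-8, -2], [-2, -4]].
det(H) = 28, tr(H) = -12.
det(H) > 0 and tr(H) < 0, so H is negative definite everywhere: concave.

concave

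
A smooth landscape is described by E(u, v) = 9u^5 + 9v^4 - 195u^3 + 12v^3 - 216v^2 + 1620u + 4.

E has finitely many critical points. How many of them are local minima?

4

E separates as a function of u plus a function of v, so ∇E=0 decouples.
∂E/∂u = 45(u - 3)(u - 2)(u + 2)(u + 3) = 0 at u ∈ {-3, -2, 2, 3}; ∂E/∂v = 36v(v - 3)(v + 4) = 0 at v ∈ {-4, 0, 3}.
The Hessian is diagonal: diag(E_uu, E_vv). Second derivatives: E_uu(-3)=-1350, E_uu(-2)=900, E_uu(2)=-900, E_uu(3)=1350; E_vv(-4)=1008, E_vv(0)=-432, E_vv(3)=756.
Local minima occur where both diagonal entries positive: (-2, -4), (-2, 3), (3, -4), (3, 3). Count: 4.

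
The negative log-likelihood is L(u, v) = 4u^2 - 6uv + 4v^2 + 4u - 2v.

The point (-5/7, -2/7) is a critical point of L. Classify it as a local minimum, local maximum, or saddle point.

local minimum

The Hessian of L is constant: H = [[8, -6], [-6, 8]].
det(H) = 8·8 − (-6)² = 28.
det(H) > 0 and tr(H) = 16 > 0, so H is positive definite and the point is a local minimum.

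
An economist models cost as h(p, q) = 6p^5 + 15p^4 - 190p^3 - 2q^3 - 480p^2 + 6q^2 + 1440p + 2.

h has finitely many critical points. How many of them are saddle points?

h separates as a function of p plus a function of q, so ∇h=0 decouples.
∂h/∂p = 30(p - 4)(p - 1)(p + 3)(p + 4) = 0 at p ∈ {-4, -3, 1, 4}; ∂h/∂q = -6q(q - 2) = 0 at q ∈ {0, 2}.
The Hessian is diagonal: diag(h_pp, h_qq). Second derivatives: h_pp(-4)=-1200, h_pp(-3)=840, h_pp(1)=-1800, h_pp(4)=5040; h_qq(0)=12, h_qq(2)=-12.
Saddle points occur where the two diagonal entries have opposite signs: (-4, 0), (-3, 2), (1, 0), (4, 2). Count: 4.

4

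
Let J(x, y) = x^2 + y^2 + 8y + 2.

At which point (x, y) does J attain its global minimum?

J(x,y) separates as P(x) + Q(y) + 2, so its minimum is min P + min Q + 2.
P'(x) = 2x vanishes at x ∈ {0}; Q'(y) = 2y + 8 vanishes at y ∈ {-4}.
Local minima of P (where P''>0): P(0)=0. Local minima of Q: Q(-4)=-16.
So the global minimum of J is P(0) + Q(-4) + 2 = 0 − 16 + 2 = -14, attained at (0, -4).

(0, -4)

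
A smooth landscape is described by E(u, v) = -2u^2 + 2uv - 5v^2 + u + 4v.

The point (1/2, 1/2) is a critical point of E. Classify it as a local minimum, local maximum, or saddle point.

The Hessian of E is constant: H = [[-4, 2], [2, -10]].
det(H) = (-4)·(-10) − 2² = 36.
det(H) > 0 and tr(H) = -14 < 0, so H is negative definite and the point is a local maximum.

local maximum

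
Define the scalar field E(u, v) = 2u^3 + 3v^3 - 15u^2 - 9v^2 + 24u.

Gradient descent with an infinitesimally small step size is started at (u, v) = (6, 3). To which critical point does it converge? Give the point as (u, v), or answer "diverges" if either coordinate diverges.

E is separable, so gradient descent decouples: u follows -∂E/∂u, v follows -∂E/∂v.
∂E/∂u = 6(u - 4)(u - 1); at u=6 this is 60, so u decreases.
∂E/∂v = 9v(v - 2); at v=3 this is 27, so v decreases.
u converges to its nearest critical value 4 (a local min of the u-part); v converges to 2. The iterate converges to (4, 2).

(4, 2)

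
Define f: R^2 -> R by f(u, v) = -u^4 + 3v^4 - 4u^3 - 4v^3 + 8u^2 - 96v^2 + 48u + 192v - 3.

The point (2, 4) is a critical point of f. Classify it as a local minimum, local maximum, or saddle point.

The mixed partial ∂²f/∂u∂v is 0, so the Hessian at any point is diag(f_uu, f_vv) = diag(4(-3u^2 - 6u + 4), 12(3v^2 - 2v - 16)).
At (2, 4): H = diag(-80, 288).
The eigenvalues have opposite signs, so H is indefinite: a saddle point.

saddle point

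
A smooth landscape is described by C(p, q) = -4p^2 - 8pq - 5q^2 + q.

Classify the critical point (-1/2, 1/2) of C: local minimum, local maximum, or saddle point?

local maximum

The Hessian of C is constant: H = [[-8, -8], [-8, -10]].
det(H) = (-8)·(-10) − (-8)² = 16.
det(H) > 0 and tr(H) = -18 < 0, so H is negative definite and the point is a local maximum.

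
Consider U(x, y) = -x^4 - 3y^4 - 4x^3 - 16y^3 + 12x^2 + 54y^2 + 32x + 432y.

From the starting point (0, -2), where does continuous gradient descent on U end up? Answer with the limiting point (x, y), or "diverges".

(-1, -3)

U is separable, so gradient descent decouples: x follows -∂U/∂x, y follows -∂U/∂y.
∂U/∂x = -4(x - 2)(x + 1)(x + 4); at x=0 this is 32, so x decreases.
∂U/∂y = -12(y - 3)(y + 3)(y + 4); at y=-2 this is 120, so y decreases.
x converges to its nearest critical value -1 (a local min of the x-part); y converges to -3. The iterate converges to (-1, -3).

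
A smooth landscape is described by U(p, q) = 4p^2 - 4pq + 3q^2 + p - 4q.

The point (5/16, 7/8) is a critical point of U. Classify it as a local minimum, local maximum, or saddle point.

The Hessian of U is constant: H = [[8, -4], [-4, 6]].
det(H) = 8·6 − (-4)² = 32.
det(H) > 0 and tr(H) = 14 > 0, so H is positive definite and the point is a local minimum.

local minimum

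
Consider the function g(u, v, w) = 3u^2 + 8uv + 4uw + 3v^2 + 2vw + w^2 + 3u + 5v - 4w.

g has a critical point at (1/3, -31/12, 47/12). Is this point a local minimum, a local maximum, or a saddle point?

The Hessian is constant: H = [[6, 8, 4], [8, 6, 2], [4, 2, 2]].
Leading principal minors: Δ₁ = 6, Δ₂ = -28, Δ₃ = -48.
The minors fit neither the all-positive nor the alternating-sign pattern, so H is indefinite: a saddle point.

saddle point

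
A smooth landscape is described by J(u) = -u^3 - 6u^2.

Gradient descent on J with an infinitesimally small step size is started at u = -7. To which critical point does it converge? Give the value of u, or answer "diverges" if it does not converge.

-4

J'(u) = -3u(u + 4), so J'(-7) = -63.
Gradient descent moves in the -J' direction, i.e. u is increasing.
The nearest critical point in that direction is u = -4, where J'' = 12 > 0 (a local minimum). The iterate converges there.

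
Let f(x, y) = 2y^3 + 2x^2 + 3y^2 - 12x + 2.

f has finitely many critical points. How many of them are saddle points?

1

f separates as a function of x plus a function of y, so ∇f=0 decouples.
∂f/∂x = 4(x - 3) = 0 at x ∈ {3}; ∂f/∂y = 6y(y + 1) = 0 at y ∈ {-1, 0}.
The Hessian is diagonal: diag(f_xx, f_yy). Second derivatives: f_xx(3)=4; f_yy(-1)=-6, f_yy(0)=6.
Saddle points occur where the two diagonal entries have opposite signs: (3, -1). Count: 1.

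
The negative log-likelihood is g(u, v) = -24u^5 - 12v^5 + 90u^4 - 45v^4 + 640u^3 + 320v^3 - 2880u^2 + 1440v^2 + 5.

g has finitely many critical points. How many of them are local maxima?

4

g separates as a function of u plus a function of v, so ∇g=0 decouples.
∂g/∂u = -120u(u - 4)(u - 3)(u + 4) = 0 at u ∈ {-4, 0, 3, 4}; ∂g/∂v = -60v(v - 4)(v + 3)(v + 4) = 0 at v ∈ {-4, -3, 0, 4}.
The Hessian is diagonal: diag(g_uu, g_vv). Second derivatives: g_uu(-4)=26880, g_uu(0)=-5760, g_uu(3)=2520, g_uu(4)=-3840; g_vv(-4)=1920, g_vv(-3)=-1260, g_vv(0)=2880, g_vv(4)=-13440.
Local maxima occur where both diagonal entries negative: (0, -3), (0, 4), (4, -3), (4, 4). Count: 4.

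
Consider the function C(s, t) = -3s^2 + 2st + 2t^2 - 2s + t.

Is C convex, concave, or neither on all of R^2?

C is quadratic, so its Hessian is the constant matrix H = [[-6, 2], [2, 4]].
det(H) = -28, tr(H) = -2.
det(H) < 0, so H is indefinite: neither convex nor concave.

neither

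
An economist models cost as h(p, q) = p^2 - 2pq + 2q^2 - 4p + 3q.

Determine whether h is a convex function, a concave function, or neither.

convex

h is quadratic, so its Hessian is the constant matrix H = [[2, -2], [-2, 4]].
det(H) = 4, tr(H) = 6.
det(H) > 0 and tr(H) > 0, so H is positive definite everywhere: convex.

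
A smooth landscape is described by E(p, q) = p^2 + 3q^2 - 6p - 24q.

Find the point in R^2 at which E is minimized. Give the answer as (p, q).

E(p,q) separates as A(p) + B(q), so its minimum is min A + min B.
A'(p) = 2p - 6 vanishes at p ∈ {3}; B'(q) = 6q - 24 vanishes at q ∈ {4}.
Local minima of A (where A''>0): A(3)=-9. Local minima of B: B(4)=-48.
So the global minimum of E is A(3) + B(4) = -9 − 48 = -57, attained at (3, 4).

(3, 4)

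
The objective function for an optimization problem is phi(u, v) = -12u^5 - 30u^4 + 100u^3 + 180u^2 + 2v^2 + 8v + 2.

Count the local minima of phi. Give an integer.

2

phi separates as a function of u plus a function of v, so ∇phi=0 decouples.
∂phi/∂u = -60u(u - 2)(u + 1)(u + 3) = 0 at u ∈ {-3, -1, 0, 2}; ∂phi/∂v = 4(v + 2) = 0 at v ∈ {-2}.
The Hessian is diagonal: diag(phi_uu, phi_vv). Second derivatives: phi_uu(-3)=1800, phi_uu(-1)=-360, phi_uu(0)=360, phi_uu(2)=-1800; phi_vv(-2)=4.
Local minima occur where both diagonal entries positive: (-3, -2), (0, -2). Count: 2.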